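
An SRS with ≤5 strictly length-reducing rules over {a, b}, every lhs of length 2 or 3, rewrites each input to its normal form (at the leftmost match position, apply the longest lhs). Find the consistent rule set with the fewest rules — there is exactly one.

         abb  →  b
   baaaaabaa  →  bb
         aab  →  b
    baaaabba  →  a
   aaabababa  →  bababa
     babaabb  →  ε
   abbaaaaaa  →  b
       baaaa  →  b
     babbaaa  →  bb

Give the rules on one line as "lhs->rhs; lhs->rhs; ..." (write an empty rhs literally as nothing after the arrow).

aa->; aaa->aa; abb->b; bbb->

  | abb => b
  | baaaaabaa => baaaabaa => baaabaa => baabaa => bbaa => bb
  | aab => b
  | baaaabba => baaabba => baabba => bbba => a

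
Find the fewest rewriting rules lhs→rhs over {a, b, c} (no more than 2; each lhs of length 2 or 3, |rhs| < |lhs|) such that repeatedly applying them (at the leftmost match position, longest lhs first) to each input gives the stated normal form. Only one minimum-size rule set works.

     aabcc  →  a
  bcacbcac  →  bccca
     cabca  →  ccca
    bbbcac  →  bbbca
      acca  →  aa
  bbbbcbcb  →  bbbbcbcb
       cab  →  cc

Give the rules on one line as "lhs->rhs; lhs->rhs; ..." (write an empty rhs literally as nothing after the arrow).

  | aabcc => accc => acc => ac => a
  | bcacbcac => bcabcac => bcccac => bccca
  | cabca => ccca
  | bbbcac => bbbca

ab->c; ac->a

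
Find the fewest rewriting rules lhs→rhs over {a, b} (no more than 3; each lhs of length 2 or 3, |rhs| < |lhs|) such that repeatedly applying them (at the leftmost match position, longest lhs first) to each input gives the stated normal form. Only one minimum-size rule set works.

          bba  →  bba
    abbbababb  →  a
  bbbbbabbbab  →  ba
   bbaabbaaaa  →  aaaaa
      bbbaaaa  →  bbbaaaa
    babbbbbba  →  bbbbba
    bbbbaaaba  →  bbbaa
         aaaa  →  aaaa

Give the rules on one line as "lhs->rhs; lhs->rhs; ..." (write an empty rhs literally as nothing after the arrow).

  | bba
  | abbbababb => bbbababb => bbaabb => bbabb => bab => a
  | bbbbbabbbab => bbbbabbab => bbbabab => bbaab => bbab => ba
  | bbaabbaaaa => bbabbaaaa => babaaaa => aaaaa

ab->b; bab->a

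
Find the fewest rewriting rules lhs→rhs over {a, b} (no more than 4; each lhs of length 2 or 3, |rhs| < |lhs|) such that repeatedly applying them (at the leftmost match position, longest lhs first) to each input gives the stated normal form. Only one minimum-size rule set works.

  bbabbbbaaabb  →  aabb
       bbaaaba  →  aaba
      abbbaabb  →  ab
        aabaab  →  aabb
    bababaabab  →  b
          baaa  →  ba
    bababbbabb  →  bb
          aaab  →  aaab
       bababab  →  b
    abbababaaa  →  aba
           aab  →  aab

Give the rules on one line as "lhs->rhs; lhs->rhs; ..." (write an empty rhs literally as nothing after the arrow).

baa->b; bab->b; bba->; bbb->b

  | bbabbbbaaabb => bbbbaaabb => bbaaabb => aabb
  | bbaaaba => aaba
  | abbbaabb => abaabb => abbb => ab
  | aabaab => aabb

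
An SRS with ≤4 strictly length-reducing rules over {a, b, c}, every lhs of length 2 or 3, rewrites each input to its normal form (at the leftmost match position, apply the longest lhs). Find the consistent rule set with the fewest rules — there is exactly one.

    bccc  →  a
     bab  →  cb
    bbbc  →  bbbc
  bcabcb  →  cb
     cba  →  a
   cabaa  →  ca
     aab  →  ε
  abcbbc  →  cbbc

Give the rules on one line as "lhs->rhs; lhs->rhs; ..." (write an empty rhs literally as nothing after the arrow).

  | bccc => bac => cc => a
  | bab => cb
  | bbbc
  | bcabcb => bccb => bab => cb

aa->a; ab->; ba->c; cc->a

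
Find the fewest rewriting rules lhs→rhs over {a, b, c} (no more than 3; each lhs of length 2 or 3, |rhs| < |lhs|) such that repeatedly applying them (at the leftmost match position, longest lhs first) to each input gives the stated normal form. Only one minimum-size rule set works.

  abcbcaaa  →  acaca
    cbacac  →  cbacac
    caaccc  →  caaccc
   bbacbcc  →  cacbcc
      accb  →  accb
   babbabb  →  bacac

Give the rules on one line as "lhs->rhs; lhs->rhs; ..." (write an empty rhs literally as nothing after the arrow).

aaa->a; bb->c; bcb->ca

  | abcbcaaa => acacaaa => acaca
  | cbacac
  | caaccc
  | bbacbcc => cacbcc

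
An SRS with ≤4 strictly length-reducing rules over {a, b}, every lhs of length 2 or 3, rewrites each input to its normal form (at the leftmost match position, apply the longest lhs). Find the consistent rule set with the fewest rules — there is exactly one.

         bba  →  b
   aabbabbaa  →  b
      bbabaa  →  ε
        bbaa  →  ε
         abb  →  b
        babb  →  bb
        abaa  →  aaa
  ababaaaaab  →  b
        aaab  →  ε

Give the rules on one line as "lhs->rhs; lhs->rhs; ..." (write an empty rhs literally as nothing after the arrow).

aab->b; ab->; aba->aa; ba->

  | bba => b
  | aabbabbaa => bbabbaa => bbbaa => bba => b
  | bbabaa => bbaa => ba => ε
  | bbaa => ba => ε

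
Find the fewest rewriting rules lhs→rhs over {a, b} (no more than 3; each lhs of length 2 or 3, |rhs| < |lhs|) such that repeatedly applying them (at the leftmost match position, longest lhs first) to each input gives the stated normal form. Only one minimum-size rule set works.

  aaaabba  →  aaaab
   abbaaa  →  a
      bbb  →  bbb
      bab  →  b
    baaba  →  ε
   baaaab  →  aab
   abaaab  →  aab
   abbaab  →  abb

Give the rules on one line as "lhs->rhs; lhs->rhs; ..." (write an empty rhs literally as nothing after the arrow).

ba->; baa->

  | aaaabba => aaaab
  | abbaaa => aba => a
  | bbb
  | bab => b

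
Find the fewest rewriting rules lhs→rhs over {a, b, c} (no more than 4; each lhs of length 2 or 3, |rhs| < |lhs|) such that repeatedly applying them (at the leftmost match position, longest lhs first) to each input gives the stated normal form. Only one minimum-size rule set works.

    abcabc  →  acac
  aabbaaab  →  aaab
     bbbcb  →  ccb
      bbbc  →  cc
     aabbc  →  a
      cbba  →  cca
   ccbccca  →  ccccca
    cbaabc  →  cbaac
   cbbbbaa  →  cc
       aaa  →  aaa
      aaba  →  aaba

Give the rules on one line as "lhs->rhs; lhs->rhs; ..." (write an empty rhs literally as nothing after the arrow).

acc->; bb->c; bc->c; caa->

  | abcabc => acabc => acac
  | aabbaaab => aacaaab => aaab
  | bbbcb => cbcb => ccb
  | bbbc => cbc => cc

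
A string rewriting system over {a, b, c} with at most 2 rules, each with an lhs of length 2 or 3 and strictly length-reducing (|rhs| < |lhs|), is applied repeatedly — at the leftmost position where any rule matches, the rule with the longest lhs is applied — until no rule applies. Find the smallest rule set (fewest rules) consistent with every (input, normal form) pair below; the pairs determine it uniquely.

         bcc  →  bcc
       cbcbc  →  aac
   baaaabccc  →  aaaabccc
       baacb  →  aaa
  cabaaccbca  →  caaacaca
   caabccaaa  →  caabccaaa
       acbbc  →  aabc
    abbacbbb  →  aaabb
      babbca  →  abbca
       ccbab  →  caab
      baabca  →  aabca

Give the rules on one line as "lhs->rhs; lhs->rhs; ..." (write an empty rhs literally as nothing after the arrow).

  | bcc
  | cbcbc => acbc => aac
  | baaaabccc => aaaabccc
  | baacb => aacb => aaa

ba->a; cb->a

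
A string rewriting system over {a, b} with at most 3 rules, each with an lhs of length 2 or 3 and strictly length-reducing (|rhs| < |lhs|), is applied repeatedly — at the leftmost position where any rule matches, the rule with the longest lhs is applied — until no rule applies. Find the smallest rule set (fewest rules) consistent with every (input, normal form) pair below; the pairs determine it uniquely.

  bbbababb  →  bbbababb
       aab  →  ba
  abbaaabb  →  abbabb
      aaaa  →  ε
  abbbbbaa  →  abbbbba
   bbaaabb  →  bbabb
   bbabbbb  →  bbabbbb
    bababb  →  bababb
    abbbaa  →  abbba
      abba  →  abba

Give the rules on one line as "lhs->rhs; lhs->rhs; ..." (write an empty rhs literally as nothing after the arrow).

  | bbbababb
  | aab => ba
  | abbaaabb => abbaabb => abbabb
  | aaaa => aa => ε

aa->; aab->ba; baa->ba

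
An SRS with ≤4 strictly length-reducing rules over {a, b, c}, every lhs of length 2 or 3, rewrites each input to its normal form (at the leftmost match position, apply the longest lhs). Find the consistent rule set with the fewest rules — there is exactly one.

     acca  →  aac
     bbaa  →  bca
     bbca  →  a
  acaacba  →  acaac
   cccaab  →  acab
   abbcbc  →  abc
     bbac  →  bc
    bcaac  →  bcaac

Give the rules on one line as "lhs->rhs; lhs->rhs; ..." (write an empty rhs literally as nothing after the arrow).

  | acca => aac
  | bbaa => bca
  | bbca => a
  | acaacba => acaacc => acaac

ba->c; bbc->; cc->c; cca->ac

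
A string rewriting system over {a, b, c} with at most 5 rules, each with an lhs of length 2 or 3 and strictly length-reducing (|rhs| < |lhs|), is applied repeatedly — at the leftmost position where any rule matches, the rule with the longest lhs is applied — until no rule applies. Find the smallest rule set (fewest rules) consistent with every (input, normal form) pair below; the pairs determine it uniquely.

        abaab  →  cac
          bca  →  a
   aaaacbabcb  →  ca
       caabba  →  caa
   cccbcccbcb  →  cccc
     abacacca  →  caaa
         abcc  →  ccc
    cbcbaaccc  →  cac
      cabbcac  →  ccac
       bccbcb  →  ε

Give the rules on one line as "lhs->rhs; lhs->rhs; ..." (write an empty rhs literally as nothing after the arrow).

  | abaab => caab => cac
  | bca => a
  | aaaacbabcb => aaaaabcb => aaaaccb => aaabab => aacab => aacc => aba => ca
  | caabba => cacba => caa

ab->c; acc->ba; bc->; cb->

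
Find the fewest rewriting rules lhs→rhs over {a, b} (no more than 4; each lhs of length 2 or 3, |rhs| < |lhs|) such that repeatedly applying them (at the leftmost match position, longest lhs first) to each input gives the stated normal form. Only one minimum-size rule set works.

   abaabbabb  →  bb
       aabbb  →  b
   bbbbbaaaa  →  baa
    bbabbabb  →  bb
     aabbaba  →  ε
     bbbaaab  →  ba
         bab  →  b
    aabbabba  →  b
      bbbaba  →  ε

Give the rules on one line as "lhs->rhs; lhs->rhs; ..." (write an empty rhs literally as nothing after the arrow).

ab->; aba->b; bba->

  | abaabbabb => babbabb => bbabb => bb
  | aabbb => abb => b
  | bbbbbaaaa => bbbaaa => baa
  | bbabbabb => bbabb => bb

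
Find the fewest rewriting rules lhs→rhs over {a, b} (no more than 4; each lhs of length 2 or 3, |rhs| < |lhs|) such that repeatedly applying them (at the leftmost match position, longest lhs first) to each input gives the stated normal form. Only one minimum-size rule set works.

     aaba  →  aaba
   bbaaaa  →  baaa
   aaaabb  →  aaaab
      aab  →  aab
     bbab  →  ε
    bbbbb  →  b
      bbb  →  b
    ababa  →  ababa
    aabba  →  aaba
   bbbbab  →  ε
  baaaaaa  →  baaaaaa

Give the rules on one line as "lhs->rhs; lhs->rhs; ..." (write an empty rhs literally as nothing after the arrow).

  | aaba
  | bbaaaa => baaa
  | aaaabb => aaaab
  | aab

abb->ab; bb->; bba->b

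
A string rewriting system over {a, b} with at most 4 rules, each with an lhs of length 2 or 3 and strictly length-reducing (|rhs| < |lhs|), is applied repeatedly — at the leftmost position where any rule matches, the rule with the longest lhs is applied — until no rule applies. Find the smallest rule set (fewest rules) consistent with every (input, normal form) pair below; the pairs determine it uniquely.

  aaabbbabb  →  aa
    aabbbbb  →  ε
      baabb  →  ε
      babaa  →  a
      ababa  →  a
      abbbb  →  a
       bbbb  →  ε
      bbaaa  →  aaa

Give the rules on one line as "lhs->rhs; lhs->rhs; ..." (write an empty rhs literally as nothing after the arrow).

aab->bb; aba->b; bb->; bbb->aa

  | aaabbbabb => abbbbabb => aaababb => abbabb => aabb => bbb => aa
  | aabbbbb => bbbbbb => aabbb => bbbb => aab => bb => ε
  | baabb => bbbb => aab => bb => ε
  | babaa => bba => a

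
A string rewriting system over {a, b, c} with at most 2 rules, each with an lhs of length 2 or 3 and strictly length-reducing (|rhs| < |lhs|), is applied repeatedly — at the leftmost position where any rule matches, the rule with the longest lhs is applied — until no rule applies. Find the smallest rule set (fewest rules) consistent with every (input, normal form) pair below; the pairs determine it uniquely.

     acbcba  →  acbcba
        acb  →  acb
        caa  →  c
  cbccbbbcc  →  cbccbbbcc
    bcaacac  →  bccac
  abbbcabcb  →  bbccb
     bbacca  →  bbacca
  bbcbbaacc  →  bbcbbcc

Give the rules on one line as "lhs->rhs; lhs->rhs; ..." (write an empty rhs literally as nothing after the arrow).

  | acbcba
  | acb
  | caa => c
  | cbccbbbcc

aa->; ab->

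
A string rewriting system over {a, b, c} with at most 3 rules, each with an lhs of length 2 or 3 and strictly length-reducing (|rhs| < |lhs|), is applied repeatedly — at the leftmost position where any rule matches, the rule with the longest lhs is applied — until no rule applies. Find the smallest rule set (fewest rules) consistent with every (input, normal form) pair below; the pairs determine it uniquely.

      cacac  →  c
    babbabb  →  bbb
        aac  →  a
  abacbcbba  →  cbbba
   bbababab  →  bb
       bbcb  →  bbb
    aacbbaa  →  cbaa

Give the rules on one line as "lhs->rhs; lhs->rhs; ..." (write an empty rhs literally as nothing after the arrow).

  | cacac => cac => c
  | babbabb => bcbabb => bbabb => bbcb => bbb
  | aac => a
  | abacbcbba => cacbcbba => cbcbba => cbbba

ab->c; ac->; bc->b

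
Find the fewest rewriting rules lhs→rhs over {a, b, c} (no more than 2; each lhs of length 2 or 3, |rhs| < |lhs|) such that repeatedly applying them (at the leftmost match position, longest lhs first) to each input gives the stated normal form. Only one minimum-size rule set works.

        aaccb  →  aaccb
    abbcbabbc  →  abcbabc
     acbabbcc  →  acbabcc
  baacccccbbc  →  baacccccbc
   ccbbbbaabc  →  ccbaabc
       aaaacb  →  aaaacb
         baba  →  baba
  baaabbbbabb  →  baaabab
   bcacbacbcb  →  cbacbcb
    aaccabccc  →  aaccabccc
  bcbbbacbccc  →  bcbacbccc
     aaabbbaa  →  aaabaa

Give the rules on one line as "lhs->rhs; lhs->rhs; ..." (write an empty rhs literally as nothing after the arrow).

bb->b; bca->

  | aaccb
  | abbcbabbc => abcbabbc => abcbabc
  | acbabbcc => acbabcc
  | baacccccbbc => baacccccbc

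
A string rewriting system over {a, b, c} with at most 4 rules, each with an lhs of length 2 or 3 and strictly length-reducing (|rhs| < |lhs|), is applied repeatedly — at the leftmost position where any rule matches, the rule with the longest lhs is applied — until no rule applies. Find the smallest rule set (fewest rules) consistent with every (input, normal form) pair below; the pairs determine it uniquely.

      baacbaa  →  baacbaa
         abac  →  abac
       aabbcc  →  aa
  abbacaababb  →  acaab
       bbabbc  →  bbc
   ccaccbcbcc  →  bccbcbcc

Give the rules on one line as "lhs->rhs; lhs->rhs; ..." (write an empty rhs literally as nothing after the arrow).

  | baacbaa
  | abac
  | aabbcc => acc => aa
  | abbacaababb => acaababb => acaab

abb->; acc->aa; cca->b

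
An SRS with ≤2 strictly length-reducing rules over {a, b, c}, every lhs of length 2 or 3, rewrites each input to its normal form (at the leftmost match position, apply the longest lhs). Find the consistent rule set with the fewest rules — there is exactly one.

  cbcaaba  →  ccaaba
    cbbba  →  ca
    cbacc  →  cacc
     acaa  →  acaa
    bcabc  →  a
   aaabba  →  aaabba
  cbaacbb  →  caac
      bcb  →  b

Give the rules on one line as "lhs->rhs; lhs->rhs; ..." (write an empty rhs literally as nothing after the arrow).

bc->; cb->c

  | cbcaaba => ccaaba
  | cbbba => cbba => cba => ca
  | cbacc => cacc
  | acaa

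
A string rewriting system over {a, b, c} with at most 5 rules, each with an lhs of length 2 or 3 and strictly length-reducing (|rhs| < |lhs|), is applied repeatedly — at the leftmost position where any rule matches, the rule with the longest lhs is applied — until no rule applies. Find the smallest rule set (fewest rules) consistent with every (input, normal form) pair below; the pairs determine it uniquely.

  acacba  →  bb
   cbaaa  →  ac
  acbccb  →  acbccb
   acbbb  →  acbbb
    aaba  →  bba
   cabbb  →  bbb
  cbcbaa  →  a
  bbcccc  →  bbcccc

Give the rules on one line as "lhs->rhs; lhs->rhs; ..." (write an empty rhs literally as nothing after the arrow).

  | acacba => acba => aab => bb
  | cbaaa => abaa => abb => ac
  | acbccb
  | acbbb

aa->b; abb->ac; ca->; cba->ab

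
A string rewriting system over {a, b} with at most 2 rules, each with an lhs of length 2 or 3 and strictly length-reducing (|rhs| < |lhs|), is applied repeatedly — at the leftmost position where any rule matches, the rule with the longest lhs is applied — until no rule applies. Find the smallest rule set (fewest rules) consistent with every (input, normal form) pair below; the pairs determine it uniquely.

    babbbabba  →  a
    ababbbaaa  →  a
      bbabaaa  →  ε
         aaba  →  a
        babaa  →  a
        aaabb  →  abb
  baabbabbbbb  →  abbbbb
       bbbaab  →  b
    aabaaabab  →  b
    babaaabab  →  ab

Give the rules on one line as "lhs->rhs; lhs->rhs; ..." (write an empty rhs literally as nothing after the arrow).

  | babbbabba => abbbabba => abbabba => ababba => aabba => bba => ba => a
  | ababbbaaa => aabbbaaa => bbbaaa => bbaaa => baaa => aaa => a
  | bbabaaa => babaaa => abaaa => aaaa => aa => ε
  | aaba => ba => a

aa->; ba->a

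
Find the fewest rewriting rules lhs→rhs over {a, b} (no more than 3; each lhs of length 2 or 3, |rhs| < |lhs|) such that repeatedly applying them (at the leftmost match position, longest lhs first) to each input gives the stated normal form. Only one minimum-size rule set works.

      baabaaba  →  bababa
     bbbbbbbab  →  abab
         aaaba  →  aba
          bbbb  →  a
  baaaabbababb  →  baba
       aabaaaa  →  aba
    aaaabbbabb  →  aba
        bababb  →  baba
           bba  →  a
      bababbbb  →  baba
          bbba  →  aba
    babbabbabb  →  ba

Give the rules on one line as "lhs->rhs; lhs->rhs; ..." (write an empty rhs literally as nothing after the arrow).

aa->a; bb->a

  | baabaaba => babaaba => bababa
  | bbbbbbbab => abbbbbab => aabbbab => abbbab => aabab => abab
  | aaaba => aaba => aba
  | bbbb => abb => aa => a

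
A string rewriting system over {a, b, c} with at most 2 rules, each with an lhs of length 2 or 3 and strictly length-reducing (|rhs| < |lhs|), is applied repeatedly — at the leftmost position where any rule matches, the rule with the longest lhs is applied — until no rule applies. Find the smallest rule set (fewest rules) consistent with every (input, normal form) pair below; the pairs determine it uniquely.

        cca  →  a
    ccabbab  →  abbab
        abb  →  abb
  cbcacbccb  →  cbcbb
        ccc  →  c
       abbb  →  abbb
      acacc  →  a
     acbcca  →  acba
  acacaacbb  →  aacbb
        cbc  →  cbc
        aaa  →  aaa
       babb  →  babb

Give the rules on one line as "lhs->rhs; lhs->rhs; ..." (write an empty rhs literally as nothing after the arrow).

  | cca => a
  | ccabbab => abbab
  | abb
  | cbcacbccb => cbcbccb => cbcbb

ca->; cc->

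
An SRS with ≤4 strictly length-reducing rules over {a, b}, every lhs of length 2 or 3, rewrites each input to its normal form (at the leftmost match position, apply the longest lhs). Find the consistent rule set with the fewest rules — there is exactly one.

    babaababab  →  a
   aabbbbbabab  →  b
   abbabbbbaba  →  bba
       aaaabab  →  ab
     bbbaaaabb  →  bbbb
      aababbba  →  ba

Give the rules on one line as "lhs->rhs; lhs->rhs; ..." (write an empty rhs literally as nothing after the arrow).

  | babaababab => aababab => aabab => aab => a
  | aabbbbbabab => abbbbabab => bbbabab => bbab => b
  | abbabbbbaba => babbbbaba => bbbaba => bba
  | aaaabab => babab => ab

aaa->b; aab->a; abb->b; bab->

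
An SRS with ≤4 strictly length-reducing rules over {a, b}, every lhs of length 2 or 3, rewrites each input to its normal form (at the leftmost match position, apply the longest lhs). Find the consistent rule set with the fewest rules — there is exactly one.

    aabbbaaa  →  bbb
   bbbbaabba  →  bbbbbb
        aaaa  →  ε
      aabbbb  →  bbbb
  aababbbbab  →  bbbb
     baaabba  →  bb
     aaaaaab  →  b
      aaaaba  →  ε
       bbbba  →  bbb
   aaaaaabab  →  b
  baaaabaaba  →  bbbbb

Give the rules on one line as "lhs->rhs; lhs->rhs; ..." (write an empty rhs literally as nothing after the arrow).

aa->; ba->; baa->bb

  | aabbbaaa => bbbaaa => bbbba => bbb
  | bbbbaabba => bbbbbbba => bbbbbb
  | aaaa => aa => ε
  | aabbbb => bbbb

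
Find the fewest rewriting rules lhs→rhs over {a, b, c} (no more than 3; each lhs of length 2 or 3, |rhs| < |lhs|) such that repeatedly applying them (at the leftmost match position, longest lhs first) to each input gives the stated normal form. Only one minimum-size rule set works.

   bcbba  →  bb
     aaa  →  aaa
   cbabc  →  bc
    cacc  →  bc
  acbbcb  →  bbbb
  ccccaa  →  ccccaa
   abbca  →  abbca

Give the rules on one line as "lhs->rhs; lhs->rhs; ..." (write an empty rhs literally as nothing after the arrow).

ac->b; ba->; cb->b

  | bcbba => bbba => bb
  | aaa
  | cbabc => babc => bc
  | cacc => cbc => bc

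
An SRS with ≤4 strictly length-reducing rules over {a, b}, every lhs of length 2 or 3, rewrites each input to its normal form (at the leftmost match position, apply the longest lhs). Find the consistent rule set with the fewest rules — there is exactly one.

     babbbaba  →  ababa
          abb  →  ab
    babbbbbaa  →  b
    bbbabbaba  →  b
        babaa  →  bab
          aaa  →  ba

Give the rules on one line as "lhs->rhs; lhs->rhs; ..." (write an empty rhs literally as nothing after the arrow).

  | babbbaba => baababa => bbbaba => ababa
  | abb => ab
  | babbbbbaa => baabbbaa => bbbbbaa => abbbaa => aabaa => bbaa => bba => bb => b
  | bbbabbaba => ababbaba => ababbba => abaaba => abbba => aaba => bba => bb => b

aa->b; bb->b; bba->bb; bbb->ab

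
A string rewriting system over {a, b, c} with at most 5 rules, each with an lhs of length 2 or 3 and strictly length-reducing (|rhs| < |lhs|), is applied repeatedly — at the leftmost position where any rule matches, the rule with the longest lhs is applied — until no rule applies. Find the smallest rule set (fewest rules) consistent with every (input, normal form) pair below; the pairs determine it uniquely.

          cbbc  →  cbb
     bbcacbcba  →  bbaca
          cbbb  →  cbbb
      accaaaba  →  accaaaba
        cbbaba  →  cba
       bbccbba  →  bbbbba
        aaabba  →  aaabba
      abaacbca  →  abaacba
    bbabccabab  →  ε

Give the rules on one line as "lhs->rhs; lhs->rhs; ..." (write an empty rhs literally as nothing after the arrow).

  | cbbc => cbb
  | bbcacbcba => bbacbcba => bbaca
  | cbbb
  | accaaaba

bab->; bc->b; bcb->; bcc->bb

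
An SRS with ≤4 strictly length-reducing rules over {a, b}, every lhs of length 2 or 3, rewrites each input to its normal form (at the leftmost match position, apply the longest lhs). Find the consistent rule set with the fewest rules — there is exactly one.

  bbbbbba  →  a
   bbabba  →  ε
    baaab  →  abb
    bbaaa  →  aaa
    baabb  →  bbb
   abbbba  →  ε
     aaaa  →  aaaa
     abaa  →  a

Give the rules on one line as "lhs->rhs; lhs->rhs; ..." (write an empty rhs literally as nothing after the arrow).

  | bbbbbba => bbbbba => bbbba => bbba => bba => ba => a
  | bbabba => babba => abba => aba => ε
  | baaab => aaab => abb
  | bbaaa => baaa => aaa

aab->bb; aba->; ba->a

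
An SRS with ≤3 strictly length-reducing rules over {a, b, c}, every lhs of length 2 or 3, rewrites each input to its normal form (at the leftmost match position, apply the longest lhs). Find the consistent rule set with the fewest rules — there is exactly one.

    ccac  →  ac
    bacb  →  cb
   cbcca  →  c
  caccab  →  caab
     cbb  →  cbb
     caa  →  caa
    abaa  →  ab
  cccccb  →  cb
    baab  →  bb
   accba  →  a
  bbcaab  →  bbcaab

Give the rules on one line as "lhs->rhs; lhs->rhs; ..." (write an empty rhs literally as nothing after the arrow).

  | ccac => ac
  | bacb => cb
  | cbcca => cba => c
  | caccab => caab

ba->; baa->b; cc->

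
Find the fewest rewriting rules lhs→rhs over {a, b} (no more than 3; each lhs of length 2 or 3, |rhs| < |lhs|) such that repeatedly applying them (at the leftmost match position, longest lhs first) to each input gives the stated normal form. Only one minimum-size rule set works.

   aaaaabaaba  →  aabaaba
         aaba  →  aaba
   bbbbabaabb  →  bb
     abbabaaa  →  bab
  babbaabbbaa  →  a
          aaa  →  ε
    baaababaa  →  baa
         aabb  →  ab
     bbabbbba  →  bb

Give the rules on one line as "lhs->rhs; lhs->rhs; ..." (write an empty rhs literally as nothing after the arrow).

aaa->; abb->b; bba->

  | aaaaabaaba => aabaaba
  | aaba
  | bbbbabaabb => bbbaabb => babb => bb
  | abbabaaa => babaaa => bab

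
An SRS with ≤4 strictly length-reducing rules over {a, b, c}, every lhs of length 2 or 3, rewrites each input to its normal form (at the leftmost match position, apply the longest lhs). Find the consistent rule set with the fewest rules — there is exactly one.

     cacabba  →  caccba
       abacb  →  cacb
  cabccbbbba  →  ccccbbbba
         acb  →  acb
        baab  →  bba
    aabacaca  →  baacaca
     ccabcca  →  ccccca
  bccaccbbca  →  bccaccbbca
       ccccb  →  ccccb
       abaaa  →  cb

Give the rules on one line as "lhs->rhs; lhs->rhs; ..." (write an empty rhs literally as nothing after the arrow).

  | cacabba => caccba
  | abacb => cacb
  | cabccbbbba => ccccbbbba
  | acb

aaa->b; aab->ba; ab->c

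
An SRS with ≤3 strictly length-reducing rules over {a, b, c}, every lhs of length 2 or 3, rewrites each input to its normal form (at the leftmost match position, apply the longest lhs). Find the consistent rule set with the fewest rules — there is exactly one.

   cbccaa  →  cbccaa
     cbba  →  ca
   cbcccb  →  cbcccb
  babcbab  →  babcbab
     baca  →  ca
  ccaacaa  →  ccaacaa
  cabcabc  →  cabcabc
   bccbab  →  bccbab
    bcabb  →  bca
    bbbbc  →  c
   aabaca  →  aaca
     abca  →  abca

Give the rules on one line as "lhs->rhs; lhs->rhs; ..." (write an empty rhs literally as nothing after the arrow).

bac->c; bb->

  | cbccaa
  | cbba => ca
  | cbcccb
  | babcbab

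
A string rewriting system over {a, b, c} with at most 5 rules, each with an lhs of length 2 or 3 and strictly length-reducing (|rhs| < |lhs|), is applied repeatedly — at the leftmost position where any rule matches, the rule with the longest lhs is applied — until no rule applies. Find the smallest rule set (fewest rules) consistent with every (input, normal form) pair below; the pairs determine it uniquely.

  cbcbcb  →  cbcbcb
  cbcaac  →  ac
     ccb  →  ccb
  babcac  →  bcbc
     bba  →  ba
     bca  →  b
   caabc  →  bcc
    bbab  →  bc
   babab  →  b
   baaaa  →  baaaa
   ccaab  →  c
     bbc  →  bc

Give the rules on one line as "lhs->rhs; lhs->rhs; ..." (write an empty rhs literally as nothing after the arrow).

  | cbcbcb
  | cbcaac => cbbac => cbac => ac
  | ccb
  | babcac => bccac => bcbc

ab->c; bb->b; ca->b; cba->a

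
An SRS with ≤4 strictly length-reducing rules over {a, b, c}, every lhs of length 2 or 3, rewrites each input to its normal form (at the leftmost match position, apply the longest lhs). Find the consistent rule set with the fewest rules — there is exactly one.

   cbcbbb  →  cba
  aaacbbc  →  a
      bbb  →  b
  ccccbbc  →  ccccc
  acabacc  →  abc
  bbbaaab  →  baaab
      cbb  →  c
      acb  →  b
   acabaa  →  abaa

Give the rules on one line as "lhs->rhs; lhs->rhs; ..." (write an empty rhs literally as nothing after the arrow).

ac->; bb->; bcb->ba

  | cbcbbb => cbabb => cba
  | aaacbbc => aabbc => aac => a
  | bbb => b
  | ccccbbc => ccccc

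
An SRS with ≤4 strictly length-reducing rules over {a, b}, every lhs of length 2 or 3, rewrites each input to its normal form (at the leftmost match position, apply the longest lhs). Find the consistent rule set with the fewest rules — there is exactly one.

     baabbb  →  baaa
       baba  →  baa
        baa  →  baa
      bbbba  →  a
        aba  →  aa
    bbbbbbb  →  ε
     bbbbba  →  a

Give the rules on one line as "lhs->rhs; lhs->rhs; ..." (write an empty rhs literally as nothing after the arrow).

ab->a; abb->aa; bb->; bbb->bb

  | baabbb => baaab => baaa
  | baba => baa
  | baa
  | bbbba => bbba => bba => a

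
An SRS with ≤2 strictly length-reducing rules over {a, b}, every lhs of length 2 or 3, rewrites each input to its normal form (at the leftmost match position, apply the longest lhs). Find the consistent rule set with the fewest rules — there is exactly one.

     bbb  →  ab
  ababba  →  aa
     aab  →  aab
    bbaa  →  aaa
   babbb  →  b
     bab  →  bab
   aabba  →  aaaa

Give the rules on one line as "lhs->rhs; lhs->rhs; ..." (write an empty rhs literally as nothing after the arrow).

  | bbb => ab
  | ababba => abaaa => aa
  | aab
  | bbaa => aaa

baa->; bb->a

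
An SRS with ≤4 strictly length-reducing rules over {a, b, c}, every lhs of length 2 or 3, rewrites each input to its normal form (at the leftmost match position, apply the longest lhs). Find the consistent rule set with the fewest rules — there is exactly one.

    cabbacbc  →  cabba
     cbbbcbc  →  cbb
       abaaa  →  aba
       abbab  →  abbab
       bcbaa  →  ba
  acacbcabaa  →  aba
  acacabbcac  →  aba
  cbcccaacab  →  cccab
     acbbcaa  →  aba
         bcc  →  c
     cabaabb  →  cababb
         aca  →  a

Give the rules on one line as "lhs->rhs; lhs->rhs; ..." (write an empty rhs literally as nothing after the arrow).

  | cabbacbc => cabbabc => cabba
  | cbbbcbc => cbbbc => cbb
  | abaaa => abaa => aba
  | abbab

aa->a; ac->a; bc->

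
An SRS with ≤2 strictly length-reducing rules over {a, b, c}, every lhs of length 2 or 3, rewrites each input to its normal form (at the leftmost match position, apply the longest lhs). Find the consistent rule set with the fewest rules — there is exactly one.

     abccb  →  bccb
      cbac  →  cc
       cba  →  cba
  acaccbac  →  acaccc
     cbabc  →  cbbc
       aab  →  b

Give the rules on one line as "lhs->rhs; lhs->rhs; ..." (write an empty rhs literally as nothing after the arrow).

ab->b; bac->c

  | abccb => bccb
  | cbac => cc
  | cba
  | acaccbac => acaccc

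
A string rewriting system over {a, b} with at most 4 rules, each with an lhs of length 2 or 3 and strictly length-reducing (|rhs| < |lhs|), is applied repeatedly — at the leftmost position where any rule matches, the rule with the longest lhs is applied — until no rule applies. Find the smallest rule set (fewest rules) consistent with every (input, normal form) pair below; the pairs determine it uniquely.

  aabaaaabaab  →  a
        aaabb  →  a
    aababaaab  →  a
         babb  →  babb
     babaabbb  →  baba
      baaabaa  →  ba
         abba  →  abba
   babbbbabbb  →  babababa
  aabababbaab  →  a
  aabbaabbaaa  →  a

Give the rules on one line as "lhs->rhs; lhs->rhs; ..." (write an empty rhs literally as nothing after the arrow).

aa->a; aab->aa; bbb->ba

  | aabaaaabaab => aaaaaabaab => aaaaabaab => aaaabaab => aaabaab => aabaab => aaaab => aaab => aab => aa => a
  | aaabb => aabb => aab => aa => a
  | aababaaab => aaabaaab => aabaaab => aaaaab => aaaab => aaab => aab => aa => a
  | babb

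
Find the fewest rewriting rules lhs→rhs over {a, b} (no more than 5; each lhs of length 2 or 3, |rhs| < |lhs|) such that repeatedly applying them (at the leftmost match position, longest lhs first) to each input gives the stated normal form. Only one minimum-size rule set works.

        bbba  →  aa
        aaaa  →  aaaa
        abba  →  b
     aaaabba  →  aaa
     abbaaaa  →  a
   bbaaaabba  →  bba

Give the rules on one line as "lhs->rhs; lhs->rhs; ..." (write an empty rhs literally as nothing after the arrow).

ab->a; aba->b; baa->; bbb->a

  | bbba => aa
  | aaaa
  | abba => aba => b
  | aaaabba => aaaaba => aaab => aaa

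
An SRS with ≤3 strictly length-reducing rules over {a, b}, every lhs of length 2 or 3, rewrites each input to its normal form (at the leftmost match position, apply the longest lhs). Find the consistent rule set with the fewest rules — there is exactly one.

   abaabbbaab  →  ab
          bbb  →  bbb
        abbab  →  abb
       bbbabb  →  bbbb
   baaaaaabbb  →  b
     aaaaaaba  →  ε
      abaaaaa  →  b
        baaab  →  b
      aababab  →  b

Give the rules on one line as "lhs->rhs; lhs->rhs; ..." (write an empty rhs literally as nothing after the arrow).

aa->b; aab->aa; ba->

  | abaabbbaab => aabbbaab => aabbaab => aabaab => aaaab => baab => ab
  | bbb
  | abbab => abb
  | bbbabb => bbbb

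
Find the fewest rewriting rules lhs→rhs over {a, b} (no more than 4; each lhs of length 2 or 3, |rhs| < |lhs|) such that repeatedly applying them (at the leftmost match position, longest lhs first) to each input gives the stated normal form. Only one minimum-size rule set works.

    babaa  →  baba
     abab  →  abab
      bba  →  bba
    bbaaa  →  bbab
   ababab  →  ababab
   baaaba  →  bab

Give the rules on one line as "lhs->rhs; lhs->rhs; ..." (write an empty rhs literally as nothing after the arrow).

  | babaa => baba
  | abab
  | bba
  | bbaaa => bbab

aa->a; aaa->ab; abb->aa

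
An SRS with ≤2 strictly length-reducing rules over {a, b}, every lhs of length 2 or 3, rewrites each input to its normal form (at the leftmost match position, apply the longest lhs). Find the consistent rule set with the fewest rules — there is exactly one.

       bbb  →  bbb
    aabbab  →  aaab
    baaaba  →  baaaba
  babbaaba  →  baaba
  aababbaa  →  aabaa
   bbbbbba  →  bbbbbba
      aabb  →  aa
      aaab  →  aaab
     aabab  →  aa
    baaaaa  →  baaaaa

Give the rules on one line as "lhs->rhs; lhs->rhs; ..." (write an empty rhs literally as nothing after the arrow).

abb->a; bab->

  | bbb
  | aabbab => aaab
  | baaaba
  | babbaaba => baaba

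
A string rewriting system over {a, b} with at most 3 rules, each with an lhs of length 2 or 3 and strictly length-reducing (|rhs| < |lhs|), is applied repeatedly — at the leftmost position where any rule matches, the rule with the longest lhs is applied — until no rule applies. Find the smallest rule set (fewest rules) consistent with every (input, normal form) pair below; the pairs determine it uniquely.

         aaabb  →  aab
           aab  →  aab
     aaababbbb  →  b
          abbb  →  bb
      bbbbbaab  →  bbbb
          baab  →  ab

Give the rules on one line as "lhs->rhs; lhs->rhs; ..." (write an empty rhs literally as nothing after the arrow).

  | aaabb => aab
  | aab
  | aaababbbb => aaabbbb => aabbb => abb => b
  | abbb => bb

abb->b; ba->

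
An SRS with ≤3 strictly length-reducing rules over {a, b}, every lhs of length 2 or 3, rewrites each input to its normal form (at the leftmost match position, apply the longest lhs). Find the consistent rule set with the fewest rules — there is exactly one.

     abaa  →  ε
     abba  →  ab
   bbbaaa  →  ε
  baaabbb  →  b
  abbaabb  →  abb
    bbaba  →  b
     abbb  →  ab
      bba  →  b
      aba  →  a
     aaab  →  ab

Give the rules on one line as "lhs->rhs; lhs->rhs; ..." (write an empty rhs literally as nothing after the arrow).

aa->; ba->; bbb->b

  | abaa => aa => ε
  | abba => ab
  | bbbaaa => baaa => aa => ε
  | baaabbb => aabbb => bbb => b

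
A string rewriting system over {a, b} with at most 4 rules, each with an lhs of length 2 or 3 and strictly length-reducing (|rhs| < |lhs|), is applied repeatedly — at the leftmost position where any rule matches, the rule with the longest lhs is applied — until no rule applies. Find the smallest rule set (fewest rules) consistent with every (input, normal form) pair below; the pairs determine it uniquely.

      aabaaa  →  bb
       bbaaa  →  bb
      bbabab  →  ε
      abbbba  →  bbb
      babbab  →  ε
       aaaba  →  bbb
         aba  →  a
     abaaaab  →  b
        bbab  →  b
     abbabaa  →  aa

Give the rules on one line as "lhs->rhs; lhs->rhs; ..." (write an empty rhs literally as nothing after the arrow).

  | aabaaa => aaaa => bba => bb
  | bbaaa => bbaa => bba => bb
  | bbabab => bab => ε
  | abbbba => bbba => bbb

aaa->bb; ab->; ba->b; bab->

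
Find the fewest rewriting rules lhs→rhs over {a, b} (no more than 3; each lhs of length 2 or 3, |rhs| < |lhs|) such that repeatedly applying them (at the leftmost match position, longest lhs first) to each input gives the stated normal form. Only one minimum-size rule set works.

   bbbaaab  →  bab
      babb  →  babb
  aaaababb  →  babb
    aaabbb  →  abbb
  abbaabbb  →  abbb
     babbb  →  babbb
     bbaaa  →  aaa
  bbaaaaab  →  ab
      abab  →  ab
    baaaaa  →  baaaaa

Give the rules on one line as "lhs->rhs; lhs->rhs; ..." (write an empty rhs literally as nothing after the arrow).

  | bbbaaab => baaab => bab
  | babb
  | aaaababb => aababb => babb
  | aaabbb => abbb

aab->b; aba->a; bba->a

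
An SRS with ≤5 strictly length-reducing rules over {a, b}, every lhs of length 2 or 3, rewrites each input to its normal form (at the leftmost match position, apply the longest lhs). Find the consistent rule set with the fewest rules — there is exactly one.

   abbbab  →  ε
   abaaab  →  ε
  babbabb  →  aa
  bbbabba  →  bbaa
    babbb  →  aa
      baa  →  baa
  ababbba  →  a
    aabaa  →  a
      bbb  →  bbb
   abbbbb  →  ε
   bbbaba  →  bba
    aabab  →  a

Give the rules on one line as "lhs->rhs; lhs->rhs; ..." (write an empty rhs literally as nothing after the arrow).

  | abbbab => abab => ab => ε
  | abaaab => aaab => ab => ε
  | babbabb => aababb => aabb => aa
  | bbbabba => bbaaba => bbaa

aaa->a; ab->; abb->a; bab->aa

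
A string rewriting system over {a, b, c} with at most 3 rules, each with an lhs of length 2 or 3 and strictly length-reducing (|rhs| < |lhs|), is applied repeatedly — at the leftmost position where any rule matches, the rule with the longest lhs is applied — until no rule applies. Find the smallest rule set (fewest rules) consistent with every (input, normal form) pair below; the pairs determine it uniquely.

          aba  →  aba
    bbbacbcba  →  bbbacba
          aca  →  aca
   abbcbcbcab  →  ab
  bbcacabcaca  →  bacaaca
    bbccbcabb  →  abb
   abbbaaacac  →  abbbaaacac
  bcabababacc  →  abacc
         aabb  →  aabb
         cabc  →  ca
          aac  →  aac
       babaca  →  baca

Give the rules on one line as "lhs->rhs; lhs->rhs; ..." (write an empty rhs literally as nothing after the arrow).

bab->b; bc->

  | aba
  | bbbacbcba => bbbacba
  | aca
  | abbcbcbcab => abbcbcab => abbcab => abab => ab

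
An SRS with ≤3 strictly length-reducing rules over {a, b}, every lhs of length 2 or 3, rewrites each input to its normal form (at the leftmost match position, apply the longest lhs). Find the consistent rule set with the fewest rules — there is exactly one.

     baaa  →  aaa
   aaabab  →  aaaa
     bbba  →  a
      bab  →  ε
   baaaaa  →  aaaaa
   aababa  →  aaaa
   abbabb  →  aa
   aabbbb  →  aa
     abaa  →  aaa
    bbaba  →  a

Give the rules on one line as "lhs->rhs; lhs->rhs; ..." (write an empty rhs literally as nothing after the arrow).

  | baaa => aaa
  | aaabab => aaaab => aaaa
  | bbba => bba => ba => a
  | bab => ε

ab->a; ba->a; bab->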